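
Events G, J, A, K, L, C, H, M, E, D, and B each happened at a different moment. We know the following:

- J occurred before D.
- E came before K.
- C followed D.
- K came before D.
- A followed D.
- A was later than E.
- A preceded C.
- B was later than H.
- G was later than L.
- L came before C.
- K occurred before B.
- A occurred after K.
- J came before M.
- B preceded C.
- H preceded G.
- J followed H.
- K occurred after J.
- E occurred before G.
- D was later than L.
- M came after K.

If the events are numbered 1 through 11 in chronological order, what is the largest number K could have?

K must come before A, B, C, D, and M — 5 events forced after it.
Everything else can be placed before K in some valid order, so K can sit as late as position 11 − 5 = 6.

6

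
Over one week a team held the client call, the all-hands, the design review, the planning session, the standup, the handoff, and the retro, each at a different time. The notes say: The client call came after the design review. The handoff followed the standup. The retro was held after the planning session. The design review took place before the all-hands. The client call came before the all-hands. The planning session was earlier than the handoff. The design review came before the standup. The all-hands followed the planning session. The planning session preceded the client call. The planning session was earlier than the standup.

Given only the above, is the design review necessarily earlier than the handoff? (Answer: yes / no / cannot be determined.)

Chain the constraints: the design review → the standup → the handoff. Each link is directly stated, so the design review comes before the handoff.

yes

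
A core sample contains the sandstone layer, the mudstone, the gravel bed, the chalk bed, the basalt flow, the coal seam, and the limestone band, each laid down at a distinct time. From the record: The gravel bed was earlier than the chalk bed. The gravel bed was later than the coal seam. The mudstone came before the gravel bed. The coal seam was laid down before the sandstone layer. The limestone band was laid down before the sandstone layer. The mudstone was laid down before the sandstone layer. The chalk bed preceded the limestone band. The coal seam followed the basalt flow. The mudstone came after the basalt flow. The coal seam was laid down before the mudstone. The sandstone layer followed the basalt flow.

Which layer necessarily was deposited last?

Every other layer has a chain of constraints placing it before the sandstone layer, so the sandstone layer is last.

the sandstone layer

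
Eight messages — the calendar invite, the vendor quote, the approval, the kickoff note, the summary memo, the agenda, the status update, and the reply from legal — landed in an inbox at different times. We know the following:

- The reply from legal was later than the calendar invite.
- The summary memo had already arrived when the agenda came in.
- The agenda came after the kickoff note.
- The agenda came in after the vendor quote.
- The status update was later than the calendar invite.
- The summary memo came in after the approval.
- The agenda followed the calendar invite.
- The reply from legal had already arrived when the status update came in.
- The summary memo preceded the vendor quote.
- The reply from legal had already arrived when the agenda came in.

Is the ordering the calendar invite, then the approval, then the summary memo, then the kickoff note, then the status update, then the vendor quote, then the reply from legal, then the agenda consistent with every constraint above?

The constraints require the reply from legal before the status update, but in the proposed sequence the status update appears ahead of the reply from legal. That one violation is enough.

no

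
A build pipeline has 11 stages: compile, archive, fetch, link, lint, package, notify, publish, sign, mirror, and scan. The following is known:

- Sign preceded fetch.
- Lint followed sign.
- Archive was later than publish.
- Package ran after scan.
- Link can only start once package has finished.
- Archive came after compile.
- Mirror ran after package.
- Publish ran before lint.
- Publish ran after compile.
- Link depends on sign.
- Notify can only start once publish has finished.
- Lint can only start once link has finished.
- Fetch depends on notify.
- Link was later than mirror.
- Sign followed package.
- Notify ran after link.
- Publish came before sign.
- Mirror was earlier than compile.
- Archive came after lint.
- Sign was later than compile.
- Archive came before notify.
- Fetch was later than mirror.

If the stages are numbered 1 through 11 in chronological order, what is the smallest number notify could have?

Archive, compile, link, lint, mirror, package, publish, scan, and sign must all come before notify — 9 forced predecessors.
Nothing else is forced ahead of notify, so its earliest slot is position 9 + 1 = 10.

10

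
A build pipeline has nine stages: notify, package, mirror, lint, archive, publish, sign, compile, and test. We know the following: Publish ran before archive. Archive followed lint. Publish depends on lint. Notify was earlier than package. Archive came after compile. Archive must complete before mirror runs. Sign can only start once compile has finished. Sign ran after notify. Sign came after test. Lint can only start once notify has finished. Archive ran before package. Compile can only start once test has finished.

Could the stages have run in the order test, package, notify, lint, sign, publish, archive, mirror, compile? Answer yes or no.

no

The constraints require archive before package, but in the proposed sequence package appears ahead of archive. That one violation is enough.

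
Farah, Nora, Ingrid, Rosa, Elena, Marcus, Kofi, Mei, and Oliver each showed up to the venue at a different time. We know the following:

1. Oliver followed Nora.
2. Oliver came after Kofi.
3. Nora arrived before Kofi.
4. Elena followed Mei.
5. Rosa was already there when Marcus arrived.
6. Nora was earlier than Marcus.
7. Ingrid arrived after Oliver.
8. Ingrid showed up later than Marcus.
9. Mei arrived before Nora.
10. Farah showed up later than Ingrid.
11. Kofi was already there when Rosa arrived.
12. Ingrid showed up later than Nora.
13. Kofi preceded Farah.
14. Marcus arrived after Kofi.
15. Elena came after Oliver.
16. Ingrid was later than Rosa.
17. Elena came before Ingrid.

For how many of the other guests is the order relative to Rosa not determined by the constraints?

Forced before Rosa: Kofi, Mei, and Nora; forced after Rosa: Farah, Ingrid, and Marcus.
That leaves Elena and Oliver with no forced order relative to Rosa — 2.

2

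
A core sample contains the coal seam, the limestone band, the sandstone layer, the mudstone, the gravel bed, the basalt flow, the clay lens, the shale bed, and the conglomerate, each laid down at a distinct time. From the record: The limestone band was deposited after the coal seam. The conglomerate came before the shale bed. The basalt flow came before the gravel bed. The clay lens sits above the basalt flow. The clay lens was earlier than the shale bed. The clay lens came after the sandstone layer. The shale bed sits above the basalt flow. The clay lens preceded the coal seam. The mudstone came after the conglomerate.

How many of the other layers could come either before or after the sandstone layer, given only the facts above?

4

Forced after the sandstone layer: the clay lens, the coal seam, the limestone band, and the shale bed.
That leaves the basalt flow, the conglomerate, the gravel bed, and the mudstone with no forced order relative to the sandstone layer — 4.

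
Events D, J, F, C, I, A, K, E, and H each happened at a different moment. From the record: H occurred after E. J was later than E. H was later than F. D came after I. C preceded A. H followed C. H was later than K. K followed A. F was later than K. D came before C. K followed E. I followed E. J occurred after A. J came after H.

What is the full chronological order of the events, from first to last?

E, I, D, C, A, K, F, H, J

The constraints fix every adjacent pair, so only one ordering works:
E → I → D → C → A → K → F → H → J.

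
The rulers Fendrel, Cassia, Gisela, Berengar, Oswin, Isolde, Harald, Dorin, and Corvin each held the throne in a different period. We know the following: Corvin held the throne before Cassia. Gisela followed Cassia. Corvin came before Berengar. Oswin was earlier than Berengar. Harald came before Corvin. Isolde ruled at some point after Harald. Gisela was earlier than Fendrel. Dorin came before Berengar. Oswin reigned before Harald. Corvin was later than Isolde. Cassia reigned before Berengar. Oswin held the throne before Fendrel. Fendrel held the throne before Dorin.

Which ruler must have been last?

Berengar

Every other ruler has a chain of constraints placing them before Berengar, so Berengar is last.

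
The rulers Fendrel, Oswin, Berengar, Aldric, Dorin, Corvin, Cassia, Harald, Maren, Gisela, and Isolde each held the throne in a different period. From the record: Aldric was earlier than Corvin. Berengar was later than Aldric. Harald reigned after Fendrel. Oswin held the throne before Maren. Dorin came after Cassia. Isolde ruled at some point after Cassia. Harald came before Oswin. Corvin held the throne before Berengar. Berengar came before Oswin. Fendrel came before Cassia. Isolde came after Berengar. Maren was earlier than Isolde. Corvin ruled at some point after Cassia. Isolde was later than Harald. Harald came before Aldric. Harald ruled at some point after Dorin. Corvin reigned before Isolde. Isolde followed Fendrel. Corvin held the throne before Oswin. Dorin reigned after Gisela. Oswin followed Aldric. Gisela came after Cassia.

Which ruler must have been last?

Every other ruler has a chain of constraints placing them before Isolde, so Isolde is last.

Isolde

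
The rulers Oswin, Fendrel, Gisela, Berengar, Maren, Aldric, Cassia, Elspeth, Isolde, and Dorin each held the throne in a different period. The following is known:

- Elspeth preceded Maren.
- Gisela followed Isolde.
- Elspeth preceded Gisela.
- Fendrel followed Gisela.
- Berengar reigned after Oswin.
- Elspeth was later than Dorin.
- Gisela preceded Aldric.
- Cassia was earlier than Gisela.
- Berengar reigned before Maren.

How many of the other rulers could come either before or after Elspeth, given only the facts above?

4

Forced before Elspeth: Dorin; forced after Elspeth: Aldric, Fendrel, Gisela, and Maren.
That leaves Berengar, Cassia, Isolde, and Oswin with no forced order relative to Elspeth — 4.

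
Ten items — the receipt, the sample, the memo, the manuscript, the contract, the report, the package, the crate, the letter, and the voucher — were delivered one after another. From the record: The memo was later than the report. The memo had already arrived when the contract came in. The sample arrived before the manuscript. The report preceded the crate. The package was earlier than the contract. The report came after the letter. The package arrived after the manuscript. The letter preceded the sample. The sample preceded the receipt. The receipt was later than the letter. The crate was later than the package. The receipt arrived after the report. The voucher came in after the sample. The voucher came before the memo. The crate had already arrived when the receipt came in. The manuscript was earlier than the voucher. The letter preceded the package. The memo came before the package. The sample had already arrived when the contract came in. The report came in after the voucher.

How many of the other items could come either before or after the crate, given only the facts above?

1

Forced before the crate: the letter, the manuscript, the memo, the package, the report, the sample, and the voucher; forced after the crate: the receipt.
That leaves the contract with no forced order relative to the crate — 1.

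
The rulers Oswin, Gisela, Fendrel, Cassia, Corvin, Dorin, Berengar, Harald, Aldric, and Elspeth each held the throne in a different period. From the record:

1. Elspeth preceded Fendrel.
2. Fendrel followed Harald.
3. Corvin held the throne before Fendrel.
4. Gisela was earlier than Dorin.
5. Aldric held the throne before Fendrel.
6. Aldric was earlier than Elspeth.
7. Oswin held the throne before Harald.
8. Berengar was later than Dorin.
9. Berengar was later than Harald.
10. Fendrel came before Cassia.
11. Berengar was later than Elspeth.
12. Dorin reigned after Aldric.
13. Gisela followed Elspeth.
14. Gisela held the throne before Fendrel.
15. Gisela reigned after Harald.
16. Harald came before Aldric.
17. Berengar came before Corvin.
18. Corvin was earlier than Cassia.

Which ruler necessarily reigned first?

Oswin

Oswin has a chain of constraints placing them before every other ruler, so Oswin must be first.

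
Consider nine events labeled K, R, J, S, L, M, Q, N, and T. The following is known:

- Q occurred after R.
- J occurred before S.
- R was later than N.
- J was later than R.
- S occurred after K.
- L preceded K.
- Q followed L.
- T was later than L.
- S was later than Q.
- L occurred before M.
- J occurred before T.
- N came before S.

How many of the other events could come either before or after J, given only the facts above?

Forced before J: N and R; forced after J: S and T.
That leaves K, L, M, and Q with no forced order relative to J — 4.

4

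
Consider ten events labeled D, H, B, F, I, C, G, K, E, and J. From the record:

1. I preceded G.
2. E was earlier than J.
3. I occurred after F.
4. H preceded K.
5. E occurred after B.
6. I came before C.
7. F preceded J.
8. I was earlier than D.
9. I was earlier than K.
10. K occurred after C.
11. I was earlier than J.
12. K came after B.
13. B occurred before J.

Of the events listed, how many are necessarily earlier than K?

5

Directly stated before K: B, C, H, and I.
F reaches K via F → I → K.
That's B, C, F, H, and I — 5 in all.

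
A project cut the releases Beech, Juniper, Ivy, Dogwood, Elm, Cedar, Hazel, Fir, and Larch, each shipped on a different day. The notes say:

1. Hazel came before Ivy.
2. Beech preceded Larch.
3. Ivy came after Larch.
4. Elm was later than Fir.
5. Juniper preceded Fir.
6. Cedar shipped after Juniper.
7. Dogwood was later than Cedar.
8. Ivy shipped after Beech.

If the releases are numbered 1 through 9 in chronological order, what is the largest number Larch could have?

8

Larch must come before Ivy — 1 release forced after it.
Everything else can be placed before Larch in some valid order, so Larch can sit as late as position 9 − 1 = 8.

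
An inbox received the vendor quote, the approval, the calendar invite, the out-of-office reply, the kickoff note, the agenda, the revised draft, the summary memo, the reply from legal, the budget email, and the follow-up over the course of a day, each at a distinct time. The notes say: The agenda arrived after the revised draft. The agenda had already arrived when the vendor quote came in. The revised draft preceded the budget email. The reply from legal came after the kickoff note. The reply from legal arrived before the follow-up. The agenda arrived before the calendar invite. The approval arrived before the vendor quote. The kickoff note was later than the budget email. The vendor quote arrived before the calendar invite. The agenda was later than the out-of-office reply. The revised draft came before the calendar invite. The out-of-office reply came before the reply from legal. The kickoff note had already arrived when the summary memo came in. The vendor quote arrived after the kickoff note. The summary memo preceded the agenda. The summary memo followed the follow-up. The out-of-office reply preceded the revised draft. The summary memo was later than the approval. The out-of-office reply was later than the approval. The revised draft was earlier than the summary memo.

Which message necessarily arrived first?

the approval

The approval has a chain of constraints placing it before every other message, so the approval must be first.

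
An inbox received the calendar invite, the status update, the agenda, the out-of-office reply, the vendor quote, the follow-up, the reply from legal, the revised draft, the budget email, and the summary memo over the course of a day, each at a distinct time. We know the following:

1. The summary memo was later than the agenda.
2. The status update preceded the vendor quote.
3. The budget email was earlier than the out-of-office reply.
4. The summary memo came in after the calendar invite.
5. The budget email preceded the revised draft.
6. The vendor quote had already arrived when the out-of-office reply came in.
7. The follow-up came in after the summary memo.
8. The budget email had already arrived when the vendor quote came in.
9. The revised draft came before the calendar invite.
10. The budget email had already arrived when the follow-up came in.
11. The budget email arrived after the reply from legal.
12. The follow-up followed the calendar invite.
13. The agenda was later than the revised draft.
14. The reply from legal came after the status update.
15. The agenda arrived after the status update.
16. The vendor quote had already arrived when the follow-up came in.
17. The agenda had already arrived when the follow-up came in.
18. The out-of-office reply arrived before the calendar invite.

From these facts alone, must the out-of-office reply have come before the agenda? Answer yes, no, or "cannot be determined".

cannot be determined

No chain of stated constraints runs from the out-of-office reply to the agenda, and none runs from the agenda to the out-of-office reply either.
So the relative order of the out-of-office reply and the agenda is not fixed by the given facts.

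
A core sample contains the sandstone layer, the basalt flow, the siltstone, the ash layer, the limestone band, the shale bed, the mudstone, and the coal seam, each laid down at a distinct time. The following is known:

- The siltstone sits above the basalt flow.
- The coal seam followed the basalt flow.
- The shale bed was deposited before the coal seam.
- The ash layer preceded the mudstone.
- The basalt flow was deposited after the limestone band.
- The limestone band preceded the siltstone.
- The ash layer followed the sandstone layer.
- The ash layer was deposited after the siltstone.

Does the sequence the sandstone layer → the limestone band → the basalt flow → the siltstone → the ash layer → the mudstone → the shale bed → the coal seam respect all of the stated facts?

yes

Check each stated constraint against the proposed order — e.g. the sandstone layer is ahead of the ash layer; the basalt flow is ahead of the coal seam. Every pair is in the required order; nothing is violated.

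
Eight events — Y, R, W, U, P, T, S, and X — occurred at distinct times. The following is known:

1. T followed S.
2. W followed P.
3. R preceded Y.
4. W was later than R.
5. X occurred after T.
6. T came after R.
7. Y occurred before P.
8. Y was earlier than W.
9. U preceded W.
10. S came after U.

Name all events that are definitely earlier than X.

Directly stated before X: T.
R reaches X via R → T → X.
S reaches X via S → T → X.
U reaches X via U → S → T → X.

R, S, T, U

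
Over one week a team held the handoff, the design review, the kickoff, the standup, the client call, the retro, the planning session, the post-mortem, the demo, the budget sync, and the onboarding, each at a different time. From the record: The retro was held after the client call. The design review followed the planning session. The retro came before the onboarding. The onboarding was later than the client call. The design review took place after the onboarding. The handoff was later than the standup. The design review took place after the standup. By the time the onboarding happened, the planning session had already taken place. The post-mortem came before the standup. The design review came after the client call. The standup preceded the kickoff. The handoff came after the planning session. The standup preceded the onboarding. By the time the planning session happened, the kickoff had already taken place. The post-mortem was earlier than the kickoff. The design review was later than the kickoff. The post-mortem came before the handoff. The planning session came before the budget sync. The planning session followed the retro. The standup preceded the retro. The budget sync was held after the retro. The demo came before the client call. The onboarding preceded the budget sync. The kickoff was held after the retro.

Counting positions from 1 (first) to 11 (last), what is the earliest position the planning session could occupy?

7

The client call, the demo, the kickoff, the post-mortem, the retro, and the standup must all come before the planning session — 6 forced predecessors.
Nothing else is forced ahead of the planning session, so its earliest slot is position 6 + 1 = 7.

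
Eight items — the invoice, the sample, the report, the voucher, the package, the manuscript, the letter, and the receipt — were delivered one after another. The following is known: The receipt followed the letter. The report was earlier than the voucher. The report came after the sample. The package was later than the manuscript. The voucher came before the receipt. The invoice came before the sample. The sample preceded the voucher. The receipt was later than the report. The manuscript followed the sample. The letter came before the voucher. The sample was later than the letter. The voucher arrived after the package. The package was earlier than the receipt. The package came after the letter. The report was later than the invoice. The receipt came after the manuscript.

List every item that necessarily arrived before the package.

Directly stated before the package: the letter and the manuscript.
The invoice reaches the package via the invoice → the sample → the manuscript → the package.
The sample reaches the package via the sample → the manuscript → the package.

the invoice, the letter, the manuscript, the sample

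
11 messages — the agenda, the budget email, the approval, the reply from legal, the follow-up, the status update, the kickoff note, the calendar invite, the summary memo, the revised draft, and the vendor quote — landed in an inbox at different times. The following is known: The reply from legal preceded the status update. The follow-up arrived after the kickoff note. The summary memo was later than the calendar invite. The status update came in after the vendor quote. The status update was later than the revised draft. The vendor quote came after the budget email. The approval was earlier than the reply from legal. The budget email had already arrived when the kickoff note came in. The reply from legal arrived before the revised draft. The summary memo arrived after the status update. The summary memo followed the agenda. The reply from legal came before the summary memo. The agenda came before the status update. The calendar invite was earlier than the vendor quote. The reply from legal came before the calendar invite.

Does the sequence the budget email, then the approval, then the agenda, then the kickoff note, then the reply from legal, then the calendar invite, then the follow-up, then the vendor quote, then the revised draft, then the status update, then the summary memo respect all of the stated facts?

Check each stated constraint against the proposed order — e.g. the budget email is ahead of the vendor quote; the agenda is ahead of the summary memo. Every pair is in the required order; nothing is violated.

yes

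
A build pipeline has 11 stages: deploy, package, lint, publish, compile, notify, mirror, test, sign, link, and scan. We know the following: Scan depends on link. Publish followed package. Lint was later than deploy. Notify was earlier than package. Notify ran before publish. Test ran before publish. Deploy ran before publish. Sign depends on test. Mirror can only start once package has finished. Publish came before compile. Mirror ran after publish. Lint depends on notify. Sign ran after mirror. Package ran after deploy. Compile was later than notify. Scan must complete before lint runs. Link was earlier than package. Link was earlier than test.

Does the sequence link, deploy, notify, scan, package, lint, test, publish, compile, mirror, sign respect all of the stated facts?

yes

Check each stated constraint against the proposed order — e.g. link is ahead of test; notify is ahead of compile. Every pair is in the required order; nothing is violated.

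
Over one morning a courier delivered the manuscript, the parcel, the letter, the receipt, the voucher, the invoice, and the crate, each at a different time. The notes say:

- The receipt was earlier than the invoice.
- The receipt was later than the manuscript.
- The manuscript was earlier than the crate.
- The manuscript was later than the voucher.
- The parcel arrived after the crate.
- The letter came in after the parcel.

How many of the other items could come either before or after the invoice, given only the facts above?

3

Forced before the invoice: the manuscript, the receipt, and the voucher.
That leaves the crate, the letter, and the parcel with no forced order relative to the invoice — 3.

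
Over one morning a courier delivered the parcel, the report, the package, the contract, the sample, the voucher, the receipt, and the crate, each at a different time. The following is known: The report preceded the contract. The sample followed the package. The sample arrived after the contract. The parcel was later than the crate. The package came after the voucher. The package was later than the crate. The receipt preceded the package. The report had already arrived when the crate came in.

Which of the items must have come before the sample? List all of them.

Directly stated before the sample: the contract and the package.
The crate reaches the sample via the crate → the package → the sample.
The receipt reaches the sample via the receipt → the package → the sample.
The report reaches the sample via the report → the contract → the sample.
Likewise the voucher reaches the sample by chaining the stated constraints.
No chain forces the parcel ahead of the sample.

the contract, the crate, the package, the receipt, the report, the voucher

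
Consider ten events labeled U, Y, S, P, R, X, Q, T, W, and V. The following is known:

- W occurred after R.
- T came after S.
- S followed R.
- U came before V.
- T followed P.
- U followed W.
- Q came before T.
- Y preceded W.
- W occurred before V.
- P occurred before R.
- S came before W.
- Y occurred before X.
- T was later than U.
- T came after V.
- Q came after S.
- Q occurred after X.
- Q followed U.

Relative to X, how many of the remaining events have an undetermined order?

Forced before X: Y; forced after X: Q and T.
That leaves P, R, S, U, V, and W with no forced order relative to X — 6.

6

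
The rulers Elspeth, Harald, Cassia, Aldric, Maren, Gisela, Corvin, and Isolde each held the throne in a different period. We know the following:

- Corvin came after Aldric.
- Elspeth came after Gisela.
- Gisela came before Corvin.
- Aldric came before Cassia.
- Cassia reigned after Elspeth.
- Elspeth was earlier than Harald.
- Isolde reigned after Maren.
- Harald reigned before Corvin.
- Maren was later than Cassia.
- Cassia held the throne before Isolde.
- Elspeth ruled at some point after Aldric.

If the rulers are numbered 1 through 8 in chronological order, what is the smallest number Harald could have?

4

Aldric, Elspeth, and Gisela must all come before Harald — 3 forced predecessors.
Nothing else is forced ahead of Harald, so their earliest slot is position 3 + 1 = 4.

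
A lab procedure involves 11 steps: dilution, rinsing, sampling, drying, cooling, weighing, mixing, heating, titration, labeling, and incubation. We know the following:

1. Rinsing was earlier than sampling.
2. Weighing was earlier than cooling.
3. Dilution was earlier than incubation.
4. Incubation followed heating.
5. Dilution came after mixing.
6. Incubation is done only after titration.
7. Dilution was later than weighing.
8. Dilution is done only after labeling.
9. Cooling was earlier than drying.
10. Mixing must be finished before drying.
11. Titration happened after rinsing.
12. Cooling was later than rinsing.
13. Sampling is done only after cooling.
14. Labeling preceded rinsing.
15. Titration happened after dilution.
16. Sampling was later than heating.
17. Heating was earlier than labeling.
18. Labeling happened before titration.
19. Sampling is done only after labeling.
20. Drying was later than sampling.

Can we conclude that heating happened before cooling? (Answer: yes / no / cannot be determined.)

yes

Chain the constraints: heating → labeling → rinsing → cooling. Each link is directly stated, so heating comes before cooling.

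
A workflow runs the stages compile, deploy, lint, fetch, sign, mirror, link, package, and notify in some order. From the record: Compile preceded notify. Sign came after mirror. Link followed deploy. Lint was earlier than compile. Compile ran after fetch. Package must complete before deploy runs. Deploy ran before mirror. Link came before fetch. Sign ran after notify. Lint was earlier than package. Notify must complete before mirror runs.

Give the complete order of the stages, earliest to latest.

lint, package, deploy, link, fetch, compile, notify, mirror, sign

The constraints fix every adjacent pair, so only one ordering works:
lint → package → deploy → link → fetch → compile → notify → mirror → sign.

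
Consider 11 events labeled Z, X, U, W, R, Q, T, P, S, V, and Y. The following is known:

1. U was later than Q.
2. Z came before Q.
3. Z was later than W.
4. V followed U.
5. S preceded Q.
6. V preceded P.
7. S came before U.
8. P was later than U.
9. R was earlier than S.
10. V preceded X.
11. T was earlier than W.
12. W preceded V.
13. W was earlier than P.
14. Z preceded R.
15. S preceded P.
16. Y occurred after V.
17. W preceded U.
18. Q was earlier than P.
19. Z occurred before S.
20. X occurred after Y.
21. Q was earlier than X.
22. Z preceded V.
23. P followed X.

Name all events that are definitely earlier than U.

Directly stated before U: Q, S, and W.
R reaches U via R → S → U.
T reaches U via T → W → U.
Z reaches U via Z → Q → U.

Q, R, S, T, W, Z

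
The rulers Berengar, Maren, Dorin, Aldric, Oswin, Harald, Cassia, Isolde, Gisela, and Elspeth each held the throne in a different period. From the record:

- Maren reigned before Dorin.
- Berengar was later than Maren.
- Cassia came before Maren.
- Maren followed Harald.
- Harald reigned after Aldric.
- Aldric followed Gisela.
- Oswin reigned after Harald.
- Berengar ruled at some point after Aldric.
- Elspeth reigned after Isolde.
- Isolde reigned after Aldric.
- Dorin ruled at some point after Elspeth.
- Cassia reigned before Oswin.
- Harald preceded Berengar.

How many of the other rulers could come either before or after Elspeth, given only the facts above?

Forced before Elspeth: Aldric, Gisela, and Isolde; forced after Elspeth: Dorin.
That leaves Berengar, Cassia, Harald, Maren, and Oswin with no forced order relative to Elspeth — 5.

5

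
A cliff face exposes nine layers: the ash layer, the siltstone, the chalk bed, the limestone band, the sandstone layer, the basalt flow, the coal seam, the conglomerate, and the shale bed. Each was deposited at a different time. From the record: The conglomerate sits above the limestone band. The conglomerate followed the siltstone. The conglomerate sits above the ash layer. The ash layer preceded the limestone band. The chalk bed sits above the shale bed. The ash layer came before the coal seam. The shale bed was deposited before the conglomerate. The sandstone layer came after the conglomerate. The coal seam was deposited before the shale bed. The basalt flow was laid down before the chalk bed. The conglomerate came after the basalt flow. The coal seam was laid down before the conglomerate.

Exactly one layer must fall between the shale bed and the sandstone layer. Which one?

the conglomerate

Tracing the constraints gives the shale bed → the conglomerate → the sandstone layer, so the conglomerate sits after the shale bed and before the sandstone layer.
No other layer is forced both after the shale bed and before the sandstone layer.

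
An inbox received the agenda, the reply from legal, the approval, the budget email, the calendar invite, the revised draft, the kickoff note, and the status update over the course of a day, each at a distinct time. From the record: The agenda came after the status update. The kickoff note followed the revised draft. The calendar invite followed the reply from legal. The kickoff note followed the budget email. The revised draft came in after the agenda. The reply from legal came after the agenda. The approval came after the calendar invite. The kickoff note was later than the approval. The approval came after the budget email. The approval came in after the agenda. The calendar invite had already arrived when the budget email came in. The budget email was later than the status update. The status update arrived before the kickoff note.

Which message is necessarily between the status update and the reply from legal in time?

Tracing the constraints gives the status update → the agenda → the reply from legal, so the agenda sits after the status update and before the reply from legal.
No other message is forced both after the status update and before the reply from legal.

the agenda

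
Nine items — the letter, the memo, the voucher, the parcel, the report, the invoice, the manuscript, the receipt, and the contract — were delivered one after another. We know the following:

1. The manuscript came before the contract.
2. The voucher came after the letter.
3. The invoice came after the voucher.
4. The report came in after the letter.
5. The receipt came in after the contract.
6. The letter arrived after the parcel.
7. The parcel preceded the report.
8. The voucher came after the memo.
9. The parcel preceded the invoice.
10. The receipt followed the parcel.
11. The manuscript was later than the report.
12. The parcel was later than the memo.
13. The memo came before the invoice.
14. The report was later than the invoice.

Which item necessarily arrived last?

Every other item has a chain of constraints placing it before the receipt, so the receipt is last.

the receipt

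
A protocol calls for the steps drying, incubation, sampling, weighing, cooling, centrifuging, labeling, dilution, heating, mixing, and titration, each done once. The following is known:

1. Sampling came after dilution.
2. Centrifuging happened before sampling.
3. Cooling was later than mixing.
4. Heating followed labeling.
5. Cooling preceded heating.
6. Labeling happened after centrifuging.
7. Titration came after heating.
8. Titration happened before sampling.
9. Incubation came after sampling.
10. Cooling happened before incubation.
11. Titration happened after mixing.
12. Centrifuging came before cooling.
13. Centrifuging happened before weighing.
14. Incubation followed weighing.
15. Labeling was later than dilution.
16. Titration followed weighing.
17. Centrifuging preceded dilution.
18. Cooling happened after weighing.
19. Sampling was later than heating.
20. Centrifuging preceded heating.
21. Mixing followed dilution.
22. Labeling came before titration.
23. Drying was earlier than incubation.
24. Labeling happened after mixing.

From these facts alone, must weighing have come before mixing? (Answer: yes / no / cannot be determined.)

No chain of stated constraints runs from weighing to mixing, and none runs from mixing to weighing either.
So the relative order of weighing and mixing is not fixed by the given facts.

cannot be determined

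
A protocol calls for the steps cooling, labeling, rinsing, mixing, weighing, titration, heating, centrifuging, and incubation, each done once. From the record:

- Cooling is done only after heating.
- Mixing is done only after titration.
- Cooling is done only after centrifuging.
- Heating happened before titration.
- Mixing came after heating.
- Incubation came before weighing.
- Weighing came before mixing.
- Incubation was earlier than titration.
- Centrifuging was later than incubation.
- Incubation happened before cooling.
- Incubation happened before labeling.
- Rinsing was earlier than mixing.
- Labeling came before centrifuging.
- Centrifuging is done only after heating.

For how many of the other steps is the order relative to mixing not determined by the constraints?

3

Forced before mixing: heating, incubation, rinsing, titration, and weighing.
That leaves centrifuging, cooling, and labeling with no forced order relative to mixing — 3.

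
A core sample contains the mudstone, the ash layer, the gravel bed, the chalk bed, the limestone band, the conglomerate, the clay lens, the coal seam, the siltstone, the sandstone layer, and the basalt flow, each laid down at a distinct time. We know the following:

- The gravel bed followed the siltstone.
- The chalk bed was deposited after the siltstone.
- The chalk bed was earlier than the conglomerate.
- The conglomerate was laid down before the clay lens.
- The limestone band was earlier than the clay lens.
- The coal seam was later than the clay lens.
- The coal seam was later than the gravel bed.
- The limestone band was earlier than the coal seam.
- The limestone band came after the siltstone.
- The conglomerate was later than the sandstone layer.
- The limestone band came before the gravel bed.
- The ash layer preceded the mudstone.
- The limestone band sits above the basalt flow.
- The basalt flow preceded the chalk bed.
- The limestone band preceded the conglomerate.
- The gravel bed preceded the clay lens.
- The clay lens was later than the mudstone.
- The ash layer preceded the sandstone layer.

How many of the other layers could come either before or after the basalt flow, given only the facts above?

Forced after the basalt flow: the chalk bed, the clay lens, the coal seam, the conglomerate, the gravel bed, and the limestone band.
That leaves the ash layer, the mudstone, the sandstone layer, and the siltstone with no forced order relative to the basalt flow — 4.

4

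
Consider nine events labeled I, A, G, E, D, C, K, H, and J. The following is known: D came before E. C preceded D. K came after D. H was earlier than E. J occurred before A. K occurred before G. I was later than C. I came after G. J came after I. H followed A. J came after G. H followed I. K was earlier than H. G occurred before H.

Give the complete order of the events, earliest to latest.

C, D, K, G, I, J, A, H, E

The constraints fix every adjacent pair, so only one ordering works:
C → D → K → G → I → J → A → H → E.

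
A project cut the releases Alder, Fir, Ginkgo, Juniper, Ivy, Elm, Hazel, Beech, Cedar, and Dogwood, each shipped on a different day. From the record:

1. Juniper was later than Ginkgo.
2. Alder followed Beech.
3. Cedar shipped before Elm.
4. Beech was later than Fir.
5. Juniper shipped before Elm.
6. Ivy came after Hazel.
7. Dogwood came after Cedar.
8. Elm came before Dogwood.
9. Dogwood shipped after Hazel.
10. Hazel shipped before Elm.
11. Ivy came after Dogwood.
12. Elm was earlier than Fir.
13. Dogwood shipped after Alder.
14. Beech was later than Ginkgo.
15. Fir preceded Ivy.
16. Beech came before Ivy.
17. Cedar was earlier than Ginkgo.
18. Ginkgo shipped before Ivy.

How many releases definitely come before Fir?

5

Directly stated before Fir: Elm.
Cedar reaches Fir via Cedar → Elm → Fir.
Ginkgo reaches Fir via Ginkgo → Juniper → Elm → Fir.
Hazel reaches Fir via Hazel → Elm → Fir.
Likewise Juniper reaches Fir by chaining the stated constraints.
No chain forces Dogwood (or any of the others) ahead of Fir.
That's Cedar, Elm, Ginkgo, Hazel, and Juniper — 5 in all.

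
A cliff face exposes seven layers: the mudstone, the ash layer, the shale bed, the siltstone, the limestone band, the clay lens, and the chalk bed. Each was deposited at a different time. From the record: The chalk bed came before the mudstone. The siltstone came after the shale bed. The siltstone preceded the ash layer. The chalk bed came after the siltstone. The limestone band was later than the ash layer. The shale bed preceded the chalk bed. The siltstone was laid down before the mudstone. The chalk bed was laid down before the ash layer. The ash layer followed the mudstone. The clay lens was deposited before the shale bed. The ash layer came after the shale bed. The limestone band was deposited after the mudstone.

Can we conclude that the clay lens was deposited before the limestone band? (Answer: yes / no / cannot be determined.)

yes

Chain the constraints: the clay lens → the shale bed → the ash layer → the limestone band. Each link is directly stated, so the clay lens comes before the limestone band.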